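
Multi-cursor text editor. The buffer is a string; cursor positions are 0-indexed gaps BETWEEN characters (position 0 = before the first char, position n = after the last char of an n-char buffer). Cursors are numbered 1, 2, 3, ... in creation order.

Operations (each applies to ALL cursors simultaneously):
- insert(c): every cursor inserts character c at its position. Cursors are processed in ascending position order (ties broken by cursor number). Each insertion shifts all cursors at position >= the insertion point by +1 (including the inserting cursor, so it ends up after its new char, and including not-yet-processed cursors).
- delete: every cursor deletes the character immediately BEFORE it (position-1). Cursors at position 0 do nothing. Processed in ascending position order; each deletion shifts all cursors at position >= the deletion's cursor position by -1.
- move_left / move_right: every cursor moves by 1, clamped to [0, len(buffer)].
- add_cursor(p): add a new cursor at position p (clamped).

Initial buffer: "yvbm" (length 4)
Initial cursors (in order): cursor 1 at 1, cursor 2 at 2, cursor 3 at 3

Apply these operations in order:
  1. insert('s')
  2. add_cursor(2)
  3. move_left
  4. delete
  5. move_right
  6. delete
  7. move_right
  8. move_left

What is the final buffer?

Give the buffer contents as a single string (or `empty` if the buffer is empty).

After op 1 (insert('s')): buffer="ysvsbsm" (len 7), cursors c1@2 c2@4 c3@6, authorship .1.2.3.
After op 2 (add_cursor(2)): buffer="ysvsbsm" (len 7), cursors c1@2 c4@2 c2@4 c3@6, authorship .1.2.3.
After op 3 (move_left): buffer="ysvsbsm" (len 7), cursors c1@1 c4@1 c2@3 c3@5, authorship .1.2.3.
After op 4 (delete): buffer="sssm" (len 4), cursors c1@0 c4@0 c2@1 c3@2, authorship 123.
After op 5 (move_right): buffer="sssm" (len 4), cursors c1@1 c4@1 c2@2 c3@3, authorship 123.
After op 6 (delete): buffer="m" (len 1), cursors c1@0 c2@0 c3@0 c4@0, authorship .
After op 7 (move_right): buffer="m" (len 1), cursors c1@1 c2@1 c3@1 c4@1, authorship .
After op 8 (move_left): buffer="m" (len 1), cursors c1@0 c2@0 c3@0 c4@0, authorship .

Answer: m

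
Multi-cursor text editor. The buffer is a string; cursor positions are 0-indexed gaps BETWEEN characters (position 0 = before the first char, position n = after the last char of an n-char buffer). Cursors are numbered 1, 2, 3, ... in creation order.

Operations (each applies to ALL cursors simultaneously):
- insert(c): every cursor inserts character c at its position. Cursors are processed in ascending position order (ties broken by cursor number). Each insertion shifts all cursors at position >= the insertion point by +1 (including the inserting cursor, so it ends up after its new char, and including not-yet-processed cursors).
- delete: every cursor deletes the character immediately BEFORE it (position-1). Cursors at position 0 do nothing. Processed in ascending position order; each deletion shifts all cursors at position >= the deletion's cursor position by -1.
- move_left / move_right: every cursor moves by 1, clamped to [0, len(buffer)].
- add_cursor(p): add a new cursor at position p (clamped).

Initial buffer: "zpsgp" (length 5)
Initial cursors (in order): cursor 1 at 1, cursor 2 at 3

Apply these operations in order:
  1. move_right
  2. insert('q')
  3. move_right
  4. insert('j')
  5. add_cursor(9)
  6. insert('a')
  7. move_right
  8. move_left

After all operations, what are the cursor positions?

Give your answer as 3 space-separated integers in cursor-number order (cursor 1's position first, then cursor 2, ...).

After op 1 (move_right): buffer="zpsgp" (len 5), cursors c1@2 c2@4, authorship .....
After op 2 (insert('q')): buffer="zpqsgqp" (len 7), cursors c1@3 c2@6, authorship ..1..2.
After op 3 (move_right): buffer="zpqsgqp" (len 7), cursors c1@4 c2@7, authorship ..1..2.
After op 4 (insert('j')): buffer="zpqsjgqpj" (len 9), cursors c1@5 c2@9, authorship ..1.1.2.2
After op 5 (add_cursor(9)): buffer="zpqsjgqpj" (len 9), cursors c1@5 c2@9 c3@9, authorship ..1.1.2.2
After op 6 (insert('a')): buffer="zpqsjagqpjaa" (len 12), cursors c1@6 c2@12 c3@12, authorship ..1.11.2.223
After op 7 (move_right): buffer="zpqsjagqpjaa" (len 12), cursors c1@7 c2@12 c3@12, authorship ..1.11.2.223
After op 8 (move_left): buffer="zpqsjagqpjaa" (len 12), cursors c1@6 c2@11 c3@11, authorship ..1.11.2.223

Answer: 6 11 11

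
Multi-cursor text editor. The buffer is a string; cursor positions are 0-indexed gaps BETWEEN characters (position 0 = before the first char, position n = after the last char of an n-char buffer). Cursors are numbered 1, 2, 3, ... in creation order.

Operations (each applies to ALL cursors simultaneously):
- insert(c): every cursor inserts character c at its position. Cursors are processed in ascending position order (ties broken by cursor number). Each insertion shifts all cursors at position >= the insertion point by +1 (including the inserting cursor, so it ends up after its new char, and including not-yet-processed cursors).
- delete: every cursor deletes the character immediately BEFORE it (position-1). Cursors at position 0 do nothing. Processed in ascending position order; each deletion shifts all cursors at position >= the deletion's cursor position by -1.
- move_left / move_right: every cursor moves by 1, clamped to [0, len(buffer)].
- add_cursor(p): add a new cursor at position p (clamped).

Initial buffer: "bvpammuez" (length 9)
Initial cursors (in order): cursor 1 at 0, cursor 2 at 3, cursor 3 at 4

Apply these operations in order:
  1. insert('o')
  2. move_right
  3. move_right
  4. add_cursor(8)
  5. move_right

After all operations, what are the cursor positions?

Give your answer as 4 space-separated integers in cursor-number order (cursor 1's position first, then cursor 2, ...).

Answer: 4 8 10 9

Derivation:
After op 1 (insert('o')): buffer="obvpoaommuez" (len 12), cursors c1@1 c2@5 c3@7, authorship 1...2.3.....
After op 2 (move_right): buffer="obvpoaommuez" (len 12), cursors c1@2 c2@6 c3@8, authorship 1...2.3.....
After op 3 (move_right): buffer="obvpoaommuez" (len 12), cursors c1@3 c2@7 c3@9, authorship 1...2.3.....
After op 4 (add_cursor(8)): buffer="obvpoaommuez" (len 12), cursors c1@3 c2@7 c4@8 c3@9, authorship 1...2.3.....
After op 5 (move_right): buffer="obvpoaommuez" (len 12), cursors c1@4 c2@8 c4@9 c3@10, authorship 1...2.3.....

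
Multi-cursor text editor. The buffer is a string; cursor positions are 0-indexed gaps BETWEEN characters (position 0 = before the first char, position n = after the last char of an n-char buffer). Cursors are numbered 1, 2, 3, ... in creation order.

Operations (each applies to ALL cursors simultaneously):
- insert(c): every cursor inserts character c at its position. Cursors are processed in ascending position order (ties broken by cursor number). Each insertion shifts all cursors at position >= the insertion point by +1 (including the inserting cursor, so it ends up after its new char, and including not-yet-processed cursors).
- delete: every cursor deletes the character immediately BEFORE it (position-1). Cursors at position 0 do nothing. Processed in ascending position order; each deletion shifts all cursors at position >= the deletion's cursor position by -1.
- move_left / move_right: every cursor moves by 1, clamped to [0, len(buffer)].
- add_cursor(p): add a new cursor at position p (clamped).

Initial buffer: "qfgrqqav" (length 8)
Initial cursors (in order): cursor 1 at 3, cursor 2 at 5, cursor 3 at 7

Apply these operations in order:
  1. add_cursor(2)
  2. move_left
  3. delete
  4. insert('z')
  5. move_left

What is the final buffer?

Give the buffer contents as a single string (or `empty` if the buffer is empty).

After op 1 (add_cursor(2)): buffer="qfgrqqav" (len 8), cursors c4@2 c1@3 c2@5 c3@7, authorship ........
After op 2 (move_left): buffer="qfgrqqav" (len 8), cursors c4@1 c1@2 c2@4 c3@6, authorship ........
After op 3 (delete): buffer="gqav" (len 4), cursors c1@0 c4@0 c2@1 c3@2, authorship ....
After op 4 (insert('z')): buffer="zzgzqzav" (len 8), cursors c1@2 c4@2 c2@4 c3@6, authorship 14.2.3..
After op 5 (move_left): buffer="zzgzqzav" (len 8), cursors c1@1 c4@1 c2@3 c3@5, authorship 14.2.3..

Answer: zzgzqzav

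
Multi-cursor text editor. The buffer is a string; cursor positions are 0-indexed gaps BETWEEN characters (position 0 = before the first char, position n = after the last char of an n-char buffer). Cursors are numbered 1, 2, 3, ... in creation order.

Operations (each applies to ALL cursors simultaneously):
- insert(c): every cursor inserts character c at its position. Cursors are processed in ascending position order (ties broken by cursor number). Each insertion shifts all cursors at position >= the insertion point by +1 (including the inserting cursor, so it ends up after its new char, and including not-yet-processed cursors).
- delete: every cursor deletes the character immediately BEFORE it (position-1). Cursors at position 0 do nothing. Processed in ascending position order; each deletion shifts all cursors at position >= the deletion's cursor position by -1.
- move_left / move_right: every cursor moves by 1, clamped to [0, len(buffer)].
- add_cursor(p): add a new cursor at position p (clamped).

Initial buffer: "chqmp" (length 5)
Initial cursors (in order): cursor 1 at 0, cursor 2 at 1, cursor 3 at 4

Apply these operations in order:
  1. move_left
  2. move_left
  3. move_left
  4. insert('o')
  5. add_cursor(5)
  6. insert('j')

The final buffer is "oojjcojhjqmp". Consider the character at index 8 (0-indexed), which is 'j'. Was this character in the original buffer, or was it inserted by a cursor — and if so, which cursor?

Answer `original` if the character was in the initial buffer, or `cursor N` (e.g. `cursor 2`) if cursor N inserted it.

After op 1 (move_left): buffer="chqmp" (len 5), cursors c1@0 c2@0 c3@3, authorship .....
After op 2 (move_left): buffer="chqmp" (len 5), cursors c1@0 c2@0 c3@2, authorship .....
After op 3 (move_left): buffer="chqmp" (len 5), cursors c1@0 c2@0 c3@1, authorship .....
After op 4 (insert('o')): buffer="oocohqmp" (len 8), cursors c1@2 c2@2 c3@4, authorship 12.3....
After op 5 (add_cursor(5)): buffer="oocohqmp" (len 8), cursors c1@2 c2@2 c3@4 c4@5, authorship 12.3....
After op 6 (insert('j')): buffer="oojjcojhjqmp" (len 12), cursors c1@4 c2@4 c3@7 c4@9, authorship 1212.33.4...
Authorship (.=original, N=cursor N): 1 2 1 2 . 3 3 . 4 . . .
Index 8: author = 4

Answer: cursor 4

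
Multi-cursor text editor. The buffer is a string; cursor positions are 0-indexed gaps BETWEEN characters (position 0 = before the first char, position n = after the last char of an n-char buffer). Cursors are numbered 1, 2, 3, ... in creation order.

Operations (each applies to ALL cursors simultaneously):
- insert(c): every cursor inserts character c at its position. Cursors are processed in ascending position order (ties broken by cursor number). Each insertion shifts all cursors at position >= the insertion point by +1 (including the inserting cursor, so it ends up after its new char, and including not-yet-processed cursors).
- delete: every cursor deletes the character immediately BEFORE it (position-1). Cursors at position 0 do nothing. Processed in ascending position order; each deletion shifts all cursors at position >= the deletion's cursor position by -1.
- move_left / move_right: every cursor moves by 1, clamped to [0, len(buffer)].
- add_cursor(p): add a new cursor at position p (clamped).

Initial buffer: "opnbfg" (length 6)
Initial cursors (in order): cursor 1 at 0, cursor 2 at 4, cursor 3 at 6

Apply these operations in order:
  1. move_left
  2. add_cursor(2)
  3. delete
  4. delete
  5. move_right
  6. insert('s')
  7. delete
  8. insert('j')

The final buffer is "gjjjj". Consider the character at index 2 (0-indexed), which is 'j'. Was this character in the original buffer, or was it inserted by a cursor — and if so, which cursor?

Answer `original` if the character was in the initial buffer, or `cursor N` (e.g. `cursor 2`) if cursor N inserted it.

Answer: cursor 2

Derivation:
After op 1 (move_left): buffer="opnbfg" (len 6), cursors c1@0 c2@3 c3@5, authorship ......
After op 2 (add_cursor(2)): buffer="opnbfg" (len 6), cursors c1@0 c4@2 c2@3 c3@5, authorship ......
After op 3 (delete): buffer="obg" (len 3), cursors c1@0 c2@1 c4@1 c3@2, authorship ...
After op 4 (delete): buffer="g" (len 1), cursors c1@0 c2@0 c3@0 c4@0, authorship .
After op 5 (move_right): buffer="g" (len 1), cursors c1@1 c2@1 c3@1 c4@1, authorship .
After op 6 (insert('s')): buffer="gssss" (len 5), cursors c1@5 c2@5 c3@5 c4@5, authorship .1234
After op 7 (delete): buffer="g" (len 1), cursors c1@1 c2@1 c3@1 c4@1, authorship .
After op 8 (insert('j')): buffer="gjjjj" (len 5), cursors c1@5 c2@5 c3@5 c4@5, authorship .1234
Authorship (.=original, N=cursor N): . 1 2 3 4
Index 2: author = 2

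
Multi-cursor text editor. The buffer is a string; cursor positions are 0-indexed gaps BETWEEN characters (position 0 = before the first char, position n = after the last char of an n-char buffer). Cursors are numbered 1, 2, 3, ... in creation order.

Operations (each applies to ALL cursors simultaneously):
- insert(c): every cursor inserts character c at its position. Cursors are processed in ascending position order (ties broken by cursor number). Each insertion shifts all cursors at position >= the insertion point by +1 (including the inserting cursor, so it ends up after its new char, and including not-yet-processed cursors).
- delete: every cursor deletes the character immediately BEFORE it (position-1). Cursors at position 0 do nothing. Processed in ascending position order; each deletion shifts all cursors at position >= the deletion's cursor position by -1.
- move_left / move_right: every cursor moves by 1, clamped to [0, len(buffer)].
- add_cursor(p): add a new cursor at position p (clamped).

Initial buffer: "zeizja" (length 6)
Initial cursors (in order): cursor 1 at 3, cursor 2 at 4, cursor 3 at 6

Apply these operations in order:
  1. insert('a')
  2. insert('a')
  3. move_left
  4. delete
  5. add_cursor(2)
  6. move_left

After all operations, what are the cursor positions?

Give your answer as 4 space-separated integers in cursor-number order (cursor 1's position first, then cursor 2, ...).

Answer: 2 4 7 1

Derivation:
After op 1 (insert('a')): buffer="zeiazajaa" (len 9), cursors c1@4 c2@6 c3@9, authorship ...1.2..3
After op 2 (insert('a')): buffer="zeiaazaajaaa" (len 12), cursors c1@5 c2@8 c3@12, authorship ...11.22..33
After op 3 (move_left): buffer="zeiaazaajaaa" (len 12), cursors c1@4 c2@7 c3@11, authorship ...11.22..33
After op 4 (delete): buffer="zeiazajaa" (len 9), cursors c1@3 c2@5 c3@8, authorship ...1.2..3
After op 5 (add_cursor(2)): buffer="zeiazajaa" (len 9), cursors c4@2 c1@3 c2@5 c3@8, authorship ...1.2..3
After op 6 (move_left): buffer="zeiazajaa" (len 9), cursors c4@1 c1@2 c2@4 c3@7, authorship ...1.2..3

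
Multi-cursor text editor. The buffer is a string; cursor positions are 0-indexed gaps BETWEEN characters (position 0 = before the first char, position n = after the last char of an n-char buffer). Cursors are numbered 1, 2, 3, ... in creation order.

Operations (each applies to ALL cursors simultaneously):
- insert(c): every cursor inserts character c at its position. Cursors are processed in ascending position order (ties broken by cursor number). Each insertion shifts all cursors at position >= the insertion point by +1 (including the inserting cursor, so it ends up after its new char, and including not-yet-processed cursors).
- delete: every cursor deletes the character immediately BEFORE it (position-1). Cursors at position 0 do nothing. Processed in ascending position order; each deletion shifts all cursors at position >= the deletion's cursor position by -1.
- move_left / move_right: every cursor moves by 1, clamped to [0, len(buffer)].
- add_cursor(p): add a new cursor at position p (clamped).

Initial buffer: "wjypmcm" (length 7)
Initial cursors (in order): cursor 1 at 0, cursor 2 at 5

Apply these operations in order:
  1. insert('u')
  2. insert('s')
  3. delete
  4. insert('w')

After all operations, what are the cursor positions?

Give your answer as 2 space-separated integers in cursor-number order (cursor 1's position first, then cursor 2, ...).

Answer: 2 9

Derivation:
After op 1 (insert('u')): buffer="uwjypmucm" (len 9), cursors c1@1 c2@7, authorship 1.....2..
After op 2 (insert('s')): buffer="uswjypmuscm" (len 11), cursors c1@2 c2@9, authorship 11.....22..
After op 3 (delete): buffer="uwjypmucm" (len 9), cursors c1@1 c2@7, authorship 1.....2..
After op 4 (insert('w')): buffer="uwwjypmuwcm" (len 11), cursors c1@2 c2@9, authorship 11.....22..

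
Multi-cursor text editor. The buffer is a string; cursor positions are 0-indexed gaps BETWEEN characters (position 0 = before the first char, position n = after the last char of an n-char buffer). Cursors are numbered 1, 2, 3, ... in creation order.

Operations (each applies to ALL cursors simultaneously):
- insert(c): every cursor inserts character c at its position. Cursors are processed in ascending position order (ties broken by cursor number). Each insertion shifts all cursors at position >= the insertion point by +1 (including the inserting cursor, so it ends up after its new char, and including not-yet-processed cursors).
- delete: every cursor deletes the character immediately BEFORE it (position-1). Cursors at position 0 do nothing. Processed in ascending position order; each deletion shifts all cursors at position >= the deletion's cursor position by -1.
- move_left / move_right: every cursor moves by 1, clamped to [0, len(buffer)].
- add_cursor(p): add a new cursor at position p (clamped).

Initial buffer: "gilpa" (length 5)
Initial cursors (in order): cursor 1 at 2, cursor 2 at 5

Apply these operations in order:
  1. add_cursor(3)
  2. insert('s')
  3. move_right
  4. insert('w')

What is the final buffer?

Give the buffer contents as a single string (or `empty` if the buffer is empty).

After op 1 (add_cursor(3)): buffer="gilpa" (len 5), cursors c1@2 c3@3 c2@5, authorship .....
After op 2 (insert('s')): buffer="gislspas" (len 8), cursors c1@3 c3@5 c2@8, authorship ..1.3..2
After op 3 (move_right): buffer="gislspas" (len 8), cursors c1@4 c3@6 c2@8, authorship ..1.3..2
After op 4 (insert('w')): buffer="gislwspwasw" (len 11), cursors c1@5 c3@8 c2@11, authorship ..1.13.3.22

Answer: gislwspwasw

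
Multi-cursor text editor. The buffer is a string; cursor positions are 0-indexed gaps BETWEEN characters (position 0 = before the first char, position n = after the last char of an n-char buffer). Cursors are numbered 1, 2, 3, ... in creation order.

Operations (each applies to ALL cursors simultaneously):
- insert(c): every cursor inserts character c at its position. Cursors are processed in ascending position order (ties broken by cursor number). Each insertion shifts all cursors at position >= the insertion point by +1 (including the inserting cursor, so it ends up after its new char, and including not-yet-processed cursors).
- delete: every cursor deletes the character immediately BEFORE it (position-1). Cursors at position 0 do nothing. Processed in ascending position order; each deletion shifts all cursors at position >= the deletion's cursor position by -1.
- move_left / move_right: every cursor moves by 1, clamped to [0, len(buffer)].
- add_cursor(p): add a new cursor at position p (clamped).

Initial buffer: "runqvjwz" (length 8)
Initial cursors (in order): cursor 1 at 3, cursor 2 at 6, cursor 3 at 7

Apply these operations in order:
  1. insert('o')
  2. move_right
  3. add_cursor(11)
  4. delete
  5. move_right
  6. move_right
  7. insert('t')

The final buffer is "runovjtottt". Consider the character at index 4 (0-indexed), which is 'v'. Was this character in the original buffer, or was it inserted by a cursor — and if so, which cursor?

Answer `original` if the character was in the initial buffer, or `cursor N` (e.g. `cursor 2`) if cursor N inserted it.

After op 1 (insert('o')): buffer="runoqvjowoz" (len 11), cursors c1@4 c2@8 c3@10, authorship ...1...2.3.
After op 2 (move_right): buffer="runoqvjowoz" (len 11), cursors c1@5 c2@9 c3@11, authorship ...1...2.3.
After op 3 (add_cursor(11)): buffer="runoqvjowoz" (len 11), cursors c1@5 c2@9 c3@11 c4@11, authorship ...1...2.3.
After op 4 (delete): buffer="runovjo" (len 7), cursors c1@4 c2@7 c3@7 c4@7, authorship ...1..2
After op 5 (move_right): buffer="runovjo" (len 7), cursors c1@5 c2@7 c3@7 c4@7, authorship ...1..2
After op 6 (move_right): buffer="runovjo" (len 7), cursors c1@6 c2@7 c3@7 c4@7, authorship ...1..2
After op 7 (insert('t')): buffer="runovjtottt" (len 11), cursors c1@7 c2@11 c3@11 c4@11, authorship ...1..12234
Authorship (.=original, N=cursor N): . . . 1 . . 1 2 2 3 4
Index 4: author = original

Answer: original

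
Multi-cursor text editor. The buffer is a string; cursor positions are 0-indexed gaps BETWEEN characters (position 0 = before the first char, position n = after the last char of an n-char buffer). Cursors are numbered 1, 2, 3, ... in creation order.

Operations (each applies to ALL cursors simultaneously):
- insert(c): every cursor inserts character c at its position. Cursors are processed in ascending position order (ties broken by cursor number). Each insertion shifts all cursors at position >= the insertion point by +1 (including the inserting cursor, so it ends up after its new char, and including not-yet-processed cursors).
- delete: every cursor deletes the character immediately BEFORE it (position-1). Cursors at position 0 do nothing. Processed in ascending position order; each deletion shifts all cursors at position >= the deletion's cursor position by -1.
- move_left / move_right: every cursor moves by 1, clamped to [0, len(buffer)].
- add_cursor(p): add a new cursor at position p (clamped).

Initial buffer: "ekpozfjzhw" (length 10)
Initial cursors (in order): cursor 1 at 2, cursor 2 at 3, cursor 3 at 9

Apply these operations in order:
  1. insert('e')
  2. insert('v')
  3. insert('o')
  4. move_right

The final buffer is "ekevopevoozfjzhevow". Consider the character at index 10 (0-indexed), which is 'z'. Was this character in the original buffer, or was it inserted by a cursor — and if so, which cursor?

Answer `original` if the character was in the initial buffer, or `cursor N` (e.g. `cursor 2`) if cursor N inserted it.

Answer: original

Derivation:
After op 1 (insert('e')): buffer="ekepeozfjzhew" (len 13), cursors c1@3 c2@5 c3@12, authorship ..1.2......3.
After op 2 (insert('v')): buffer="ekevpevozfjzhevw" (len 16), cursors c1@4 c2@7 c3@15, authorship ..11.22......33.
After op 3 (insert('o')): buffer="ekevopevoozfjzhevow" (len 19), cursors c1@5 c2@9 c3@18, authorship ..111.222......333.
After op 4 (move_right): buffer="ekevopevoozfjzhevow" (len 19), cursors c1@6 c2@10 c3@19, authorship ..111.222......333.
Authorship (.=original, N=cursor N): . . 1 1 1 . 2 2 2 . . . . . . 3 3 3 .
Index 10: author = original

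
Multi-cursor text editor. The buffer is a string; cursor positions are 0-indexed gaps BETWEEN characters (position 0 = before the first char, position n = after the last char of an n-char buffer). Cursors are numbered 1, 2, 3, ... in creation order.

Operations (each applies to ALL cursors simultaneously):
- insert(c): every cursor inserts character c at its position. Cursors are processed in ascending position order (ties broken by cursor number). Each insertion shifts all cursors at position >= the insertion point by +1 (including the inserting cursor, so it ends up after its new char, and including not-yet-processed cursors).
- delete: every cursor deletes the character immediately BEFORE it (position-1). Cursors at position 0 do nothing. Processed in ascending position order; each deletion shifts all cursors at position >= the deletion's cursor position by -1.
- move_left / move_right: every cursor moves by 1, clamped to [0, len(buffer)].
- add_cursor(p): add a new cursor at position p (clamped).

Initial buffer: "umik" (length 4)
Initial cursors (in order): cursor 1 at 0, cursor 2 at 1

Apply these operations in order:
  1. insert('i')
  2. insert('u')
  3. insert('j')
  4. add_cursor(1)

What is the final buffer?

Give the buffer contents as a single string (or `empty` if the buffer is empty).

After op 1 (insert('i')): buffer="iuimik" (len 6), cursors c1@1 c2@3, authorship 1.2...
After op 2 (insert('u')): buffer="iuuiumik" (len 8), cursors c1@2 c2@5, authorship 11.22...
After op 3 (insert('j')): buffer="iujuiujmik" (len 10), cursors c1@3 c2@7, authorship 111.222...
After op 4 (add_cursor(1)): buffer="iujuiujmik" (len 10), cursors c3@1 c1@3 c2@7, authorship 111.222...

Answer: iujuiujmik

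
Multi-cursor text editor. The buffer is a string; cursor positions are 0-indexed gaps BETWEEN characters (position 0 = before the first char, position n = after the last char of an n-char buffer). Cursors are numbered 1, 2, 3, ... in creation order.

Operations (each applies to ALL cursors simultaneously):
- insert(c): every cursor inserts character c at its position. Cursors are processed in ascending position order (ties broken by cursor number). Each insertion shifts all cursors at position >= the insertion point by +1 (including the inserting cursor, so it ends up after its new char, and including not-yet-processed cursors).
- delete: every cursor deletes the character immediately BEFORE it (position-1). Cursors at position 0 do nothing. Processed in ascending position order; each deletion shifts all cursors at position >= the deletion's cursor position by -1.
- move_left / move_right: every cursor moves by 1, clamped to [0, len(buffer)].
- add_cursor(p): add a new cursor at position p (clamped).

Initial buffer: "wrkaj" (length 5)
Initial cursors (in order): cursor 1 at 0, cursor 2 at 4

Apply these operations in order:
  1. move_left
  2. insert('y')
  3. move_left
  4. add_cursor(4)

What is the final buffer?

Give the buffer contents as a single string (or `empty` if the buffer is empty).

Answer: ywrkyaj

Derivation:
After op 1 (move_left): buffer="wrkaj" (len 5), cursors c1@0 c2@3, authorship .....
After op 2 (insert('y')): buffer="ywrkyaj" (len 7), cursors c1@1 c2@5, authorship 1...2..
After op 3 (move_left): buffer="ywrkyaj" (len 7), cursors c1@0 c2@4, authorship 1...2..
After op 4 (add_cursor(4)): buffer="ywrkyaj" (len 7), cursors c1@0 c2@4 c3@4, authorship 1...2..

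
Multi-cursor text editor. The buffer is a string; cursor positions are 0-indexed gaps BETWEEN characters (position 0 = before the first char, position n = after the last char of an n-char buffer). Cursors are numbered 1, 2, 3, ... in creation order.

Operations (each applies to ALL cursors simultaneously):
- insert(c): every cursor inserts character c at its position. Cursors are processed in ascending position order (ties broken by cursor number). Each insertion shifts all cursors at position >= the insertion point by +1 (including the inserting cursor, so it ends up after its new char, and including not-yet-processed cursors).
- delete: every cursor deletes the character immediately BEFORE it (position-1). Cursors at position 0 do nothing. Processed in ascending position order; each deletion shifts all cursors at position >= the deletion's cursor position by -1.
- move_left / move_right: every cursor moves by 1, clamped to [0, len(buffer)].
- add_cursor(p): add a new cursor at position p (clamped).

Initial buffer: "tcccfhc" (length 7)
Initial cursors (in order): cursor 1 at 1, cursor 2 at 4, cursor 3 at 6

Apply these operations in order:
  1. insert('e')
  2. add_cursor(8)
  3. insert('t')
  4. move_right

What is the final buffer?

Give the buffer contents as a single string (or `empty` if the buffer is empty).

Answer: tetcccetfhtetc

Derivation:
After op 1 (insert('e')): buffer="tecccefhec" (len 10), cursors c1@2 c2@6 c3@9, authorship .1...2..3.
After op 2 (add_cursor(8)): buffer="tecccefhec" (len 10), cursors c1@2 c2@6 c4@8 c3@9, authorship .1...2..3.
After op 3 (insert('t')): buffer="tetcccetfhtetc" (len 14), cursors c1@3 c2@8 c4@11 c3@13, authorship .11...22..433.
After op 4 (move_right): buffer="tetcccetfhtetc" (len 14), cursors c1@4 c2@9 c4@12 c3@14, authorship .11...22..433.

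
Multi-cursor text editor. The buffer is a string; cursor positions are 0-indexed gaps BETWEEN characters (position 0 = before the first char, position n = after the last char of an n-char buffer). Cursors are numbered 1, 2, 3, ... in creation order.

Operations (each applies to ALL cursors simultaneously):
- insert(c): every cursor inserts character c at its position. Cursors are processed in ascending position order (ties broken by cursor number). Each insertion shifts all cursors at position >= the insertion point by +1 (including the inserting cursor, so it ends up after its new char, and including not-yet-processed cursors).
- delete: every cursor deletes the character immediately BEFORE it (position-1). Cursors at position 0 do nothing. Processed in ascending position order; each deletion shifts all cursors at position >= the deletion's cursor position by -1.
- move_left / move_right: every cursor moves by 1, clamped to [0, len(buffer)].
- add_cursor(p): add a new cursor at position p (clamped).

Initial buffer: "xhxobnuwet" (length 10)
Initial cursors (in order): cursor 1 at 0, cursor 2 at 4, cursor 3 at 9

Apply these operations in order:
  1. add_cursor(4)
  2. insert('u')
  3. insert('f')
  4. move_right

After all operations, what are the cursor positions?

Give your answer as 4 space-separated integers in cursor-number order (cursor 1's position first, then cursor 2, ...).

After op 1 (add_cursor(4)): buffer="xhxobnuwet" (len 10), cursors c1@0 c2@4 c4@4 c3@9, authorship ..........
After op 2 (insert('u')): buffer="uxhxouubnuweut" (len 14), cursors c1@1 c2@7 c4@7 c3@13, authorship 1....24.....3.
After op 3 (insert('f')): buffer="ufxhxouuffbnuweuft" (len 18), cursors c1@2 c2@10 c4@10 c3@17, authorship 11....2424.....33.
After op 4 (move_right): buffer="ufxhxouuffbnuweuft" (len 18), cursors c1@3 c2@11 c4@11 c3@18, authorship 11....2424.....33.

Answer: 3 11 18 11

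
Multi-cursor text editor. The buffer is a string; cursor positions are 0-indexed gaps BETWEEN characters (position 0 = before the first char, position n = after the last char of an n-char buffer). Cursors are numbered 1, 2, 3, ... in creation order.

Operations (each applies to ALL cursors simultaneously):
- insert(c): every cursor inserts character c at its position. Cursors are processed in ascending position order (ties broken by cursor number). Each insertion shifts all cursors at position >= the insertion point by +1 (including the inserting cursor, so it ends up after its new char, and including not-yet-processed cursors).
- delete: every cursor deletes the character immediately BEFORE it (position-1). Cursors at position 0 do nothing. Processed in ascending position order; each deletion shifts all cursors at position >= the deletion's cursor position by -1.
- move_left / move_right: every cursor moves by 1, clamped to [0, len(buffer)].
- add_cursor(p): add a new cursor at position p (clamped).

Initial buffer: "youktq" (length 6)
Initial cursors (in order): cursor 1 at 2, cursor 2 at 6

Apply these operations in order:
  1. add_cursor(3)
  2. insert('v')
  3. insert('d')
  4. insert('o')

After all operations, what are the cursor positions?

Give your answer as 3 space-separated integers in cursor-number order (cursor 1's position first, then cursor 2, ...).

Answer: 5 15 9

Derivation:
After op 1 (add_cursor(3)): buffer="youktq" (len 6), cursors c1@2 c3@3 c2@6, authorship ......
After op 2 (insert('v')): buffer="yovuvktqv" (len 9), cursors c1@3 c3@5 c2@9, authorship ..1.3...2
After op 3 (insert('d')): buffer="yovduvdktqvd" (len 12), cursors c1@4 c3@7 c2@12, authorship ..11.33...22
After op 4 (insert('o')): buffer="yovdouvdoktqvdo" (len 15), cursors c1@5 c3@9 c2@15, authorship ..111.333...222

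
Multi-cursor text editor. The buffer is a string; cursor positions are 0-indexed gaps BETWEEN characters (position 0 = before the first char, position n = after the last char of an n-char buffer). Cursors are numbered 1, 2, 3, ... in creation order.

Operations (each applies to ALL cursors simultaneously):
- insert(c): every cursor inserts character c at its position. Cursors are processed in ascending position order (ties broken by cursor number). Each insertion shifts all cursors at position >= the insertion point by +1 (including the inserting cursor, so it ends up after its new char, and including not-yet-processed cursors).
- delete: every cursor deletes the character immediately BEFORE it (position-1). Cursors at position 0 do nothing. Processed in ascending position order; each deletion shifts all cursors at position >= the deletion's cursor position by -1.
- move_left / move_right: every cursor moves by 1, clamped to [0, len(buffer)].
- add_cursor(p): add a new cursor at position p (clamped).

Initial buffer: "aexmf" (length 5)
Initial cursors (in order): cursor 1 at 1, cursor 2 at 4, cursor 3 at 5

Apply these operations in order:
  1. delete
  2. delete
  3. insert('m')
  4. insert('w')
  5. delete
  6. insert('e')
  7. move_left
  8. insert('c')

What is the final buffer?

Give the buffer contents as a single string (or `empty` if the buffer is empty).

After op 1 (delete): buffer="ex" (len 2), cursors c1@0 c2@2 c3@2, authorship ..
After op 2 (delete): buffer="" (len 0), cursors c1@0 c2@0 c3@0, authorship 
After op 3 (insert('m')): buffer="mmm" (len 3), cursors c1@3 c2@3 c3@3, authorship 123
After op 4 (insert('w')): buffer="mmmwww" (len 6), cursors c1@6 c2@6 c3@6, authorship 123123
After op 5 (delete): buffer="mmm" (len 3), cursors c1@3 c2@3 c3@3, authorship 123
After op 6 (insert('e')): buffer="mmmeee" (len 6), cursors c1@6 c2@6 c3@6, authorship 123123
After op 7 (move_left): buffer="mmmeee" (len 6), cursors c1@5 c2@5 c3@5, authorship 123123
After op 8 (insert('c')): buffer="mmmeeccce" (len 9), cursors c1@8 c2@8 c3@8, authorship 123121233

Answer: mmmeeccce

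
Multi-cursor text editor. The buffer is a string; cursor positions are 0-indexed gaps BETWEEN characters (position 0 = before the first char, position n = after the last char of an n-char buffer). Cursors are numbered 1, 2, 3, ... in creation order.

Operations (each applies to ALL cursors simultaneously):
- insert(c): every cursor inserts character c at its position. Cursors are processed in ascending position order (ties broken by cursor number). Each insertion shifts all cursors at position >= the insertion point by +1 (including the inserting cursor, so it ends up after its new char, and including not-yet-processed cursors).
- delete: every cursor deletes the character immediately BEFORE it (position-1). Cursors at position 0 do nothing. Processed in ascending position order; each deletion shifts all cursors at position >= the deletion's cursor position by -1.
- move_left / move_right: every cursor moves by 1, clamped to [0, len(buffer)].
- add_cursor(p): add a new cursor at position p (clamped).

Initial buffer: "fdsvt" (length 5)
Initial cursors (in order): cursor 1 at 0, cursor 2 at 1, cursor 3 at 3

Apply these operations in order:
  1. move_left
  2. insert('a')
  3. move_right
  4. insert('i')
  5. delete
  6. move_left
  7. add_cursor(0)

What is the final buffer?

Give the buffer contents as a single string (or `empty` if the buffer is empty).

After op 1 (move_left): buffer="fdsvt" (len 5), cursors c1@0 c2@0 c3@2, authorship .....
After op 2 (insert('a')): buffer="aafdasvt" (len 8), cursors c1@2 c2@2 c3@5, authorship 12..3...
After op 3 (move_right): buffer="aafdasvt" (len 8), cursors c1@3 c2@3 c3@6, authorship 12..3...
After op 4 (insert('i')): buffer="aafiidasivt" (len 11), cursors c1@5 c2@5 c3@9, authorship 12.12.3.3..
After op 5 (delete): buffer="aafdasvt" (len 8), cursors c1@3 c2@3 c3@6, authorship 12..3...
After op 6 (move_left): buffer="aafdasvt" (len 8), cursors c1@2 c2@2 c3@5, authorship 12..3...
After op 7 (add_cursor(0)): buffer="aafdasvt" (len 8), cursors c4@0 c1@2 c2@2 c3@5, authorship 12..3...

Answer: aafdasvt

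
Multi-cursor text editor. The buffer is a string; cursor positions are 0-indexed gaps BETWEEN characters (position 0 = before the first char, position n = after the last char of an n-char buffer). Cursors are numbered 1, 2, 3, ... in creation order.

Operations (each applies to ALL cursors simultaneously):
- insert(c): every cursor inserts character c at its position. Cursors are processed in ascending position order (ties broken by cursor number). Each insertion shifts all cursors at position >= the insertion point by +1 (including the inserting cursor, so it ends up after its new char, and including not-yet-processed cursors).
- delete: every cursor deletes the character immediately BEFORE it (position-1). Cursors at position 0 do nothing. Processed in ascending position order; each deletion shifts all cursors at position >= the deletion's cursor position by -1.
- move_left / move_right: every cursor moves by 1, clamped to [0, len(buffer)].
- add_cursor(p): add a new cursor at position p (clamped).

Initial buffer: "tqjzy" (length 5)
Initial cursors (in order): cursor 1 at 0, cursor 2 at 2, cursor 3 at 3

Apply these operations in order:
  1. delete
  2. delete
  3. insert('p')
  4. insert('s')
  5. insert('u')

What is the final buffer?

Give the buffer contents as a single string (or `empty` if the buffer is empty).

After op 1 (delete): buffer="tzy" (len 3), cursors c1@0 c2@1 c3@1, authorship ...
After op 2 (delete): buffer="zy" (len 2), cursors c1@0 c2@0 c3@0, authorship ..
After op 3 (insert('p')): buffer="pppzy" (len 5), cursors c1@3 c2@3 c3@3, authorship 123..
After op 4 (insert('s')): buffer="pppssszy" (len 8), cursors c1@6 c2@6 c3@6, authorship 123123..
After op 5 (insert('u')): buffer="pppsssuuuzy" (len 11), cursors c1@9 c2@9 c3@9, authorship 123123123..

Answer: pppsssuuuzy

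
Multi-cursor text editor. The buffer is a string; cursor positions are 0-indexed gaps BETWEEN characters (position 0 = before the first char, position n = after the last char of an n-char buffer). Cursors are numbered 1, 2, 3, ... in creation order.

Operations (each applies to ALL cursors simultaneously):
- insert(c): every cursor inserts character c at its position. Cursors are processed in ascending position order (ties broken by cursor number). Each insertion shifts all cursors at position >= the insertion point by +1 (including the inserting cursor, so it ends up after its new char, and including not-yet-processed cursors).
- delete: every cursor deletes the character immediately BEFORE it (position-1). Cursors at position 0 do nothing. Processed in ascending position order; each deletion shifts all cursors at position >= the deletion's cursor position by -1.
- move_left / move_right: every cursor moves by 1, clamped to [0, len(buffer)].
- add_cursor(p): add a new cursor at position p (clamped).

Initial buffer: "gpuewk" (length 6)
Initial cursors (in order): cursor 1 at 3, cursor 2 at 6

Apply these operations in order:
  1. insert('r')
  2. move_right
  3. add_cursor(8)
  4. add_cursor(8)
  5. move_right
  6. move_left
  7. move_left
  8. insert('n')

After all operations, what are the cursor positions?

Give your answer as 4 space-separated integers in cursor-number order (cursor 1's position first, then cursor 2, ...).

Answer: 5 10 10 10

Derivation:
After op 1 (insert('r')): buffer="gpurewkr" (len 8), cursors c1@4 c2@8, authorship ...1...2
After op 2 (move_right): buffer="gpurewkr" (len 8), cursors c1@5 c2@8, authorship ...1...2
After op 3 (add_cursor(8)): buffer="gpurewkr" (len 8), cursors c1@5 c2@8 c3@8, authorship ...1...2
After op 4 (add_cursor(8)): buffer="gpurewkr" (len 8), cursors c1@5 c2@8 c3@8 c4@8, authorship ...1...2
After op 5 (move_right): buffer="gpurewkr" (len 8), cursors c1@6 c2@8 c3@8 c4@8, authorship ...1...2
After op 6 (move_left): buffer="gpurewkr" (len 8), cursors c1@5 c2@7 c3@7 c4@7, authorship ...1...2
After op 7 (move_left): buffer="gpurewkr" (len 8), cursors c1@4 c2@6 c3@6 c4@6, authorship ...1...2
After op 8 (insert('n')): buffer="gpurnewnnnkr" (len 12), cursors c1@5 c2@10 c3@10 c4@10, authorship ...11..234.2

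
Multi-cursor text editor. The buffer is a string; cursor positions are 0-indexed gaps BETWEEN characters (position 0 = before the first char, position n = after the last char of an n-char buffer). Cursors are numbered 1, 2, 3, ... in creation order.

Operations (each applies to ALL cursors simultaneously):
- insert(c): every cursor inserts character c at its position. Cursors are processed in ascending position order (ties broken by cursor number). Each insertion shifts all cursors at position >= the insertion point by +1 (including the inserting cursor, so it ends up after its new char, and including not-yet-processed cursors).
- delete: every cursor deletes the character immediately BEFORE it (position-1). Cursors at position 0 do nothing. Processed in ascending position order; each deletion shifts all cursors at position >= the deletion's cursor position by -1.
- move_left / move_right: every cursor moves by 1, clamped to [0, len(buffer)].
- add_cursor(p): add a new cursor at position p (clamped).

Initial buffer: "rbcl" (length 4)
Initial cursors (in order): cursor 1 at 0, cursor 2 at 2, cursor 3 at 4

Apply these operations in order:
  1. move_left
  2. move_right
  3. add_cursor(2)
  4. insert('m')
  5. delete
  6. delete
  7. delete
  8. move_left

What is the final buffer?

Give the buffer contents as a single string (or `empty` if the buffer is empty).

After op 1 (move_left): buffer="rbcl" (len 4), cursors c1@0 c2@1 c3@3, authorship ....
After op 2 (move_right): buffer="rbcl" (len 4), cursors c1@1 c2@2 c3@4, authorship ....
After op 3 (add_cursor(2)): buffer="rbcl" (len 4), cursors c1@1 c2@2 c4@2 c3@4, authorship ....
After op 4 (insert('m')): buffer="rmbmmclm" (len 8), cursors c1@2 c2@5 c4@5 c3@8, authorship .1.24..3
After op 5 (delete): buffer="rbcl" (len 4), cursors c1@1 c2@2 c4@2 c3@4, authorship ....
After op 6 (delete): buffer="c" (len 1), cursors c1@0 c2@0 c4@0 c3@1, authorship .
After op 7 (delete): buffer="" (len 0), cursors c1@0 c2@0 c3@0 c4@0, authorship 
After op 8 (move_left): buffer="" (len 0), cursors c1@0 c2@0 c3@0 c4@0, authorship 

Answer: empty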